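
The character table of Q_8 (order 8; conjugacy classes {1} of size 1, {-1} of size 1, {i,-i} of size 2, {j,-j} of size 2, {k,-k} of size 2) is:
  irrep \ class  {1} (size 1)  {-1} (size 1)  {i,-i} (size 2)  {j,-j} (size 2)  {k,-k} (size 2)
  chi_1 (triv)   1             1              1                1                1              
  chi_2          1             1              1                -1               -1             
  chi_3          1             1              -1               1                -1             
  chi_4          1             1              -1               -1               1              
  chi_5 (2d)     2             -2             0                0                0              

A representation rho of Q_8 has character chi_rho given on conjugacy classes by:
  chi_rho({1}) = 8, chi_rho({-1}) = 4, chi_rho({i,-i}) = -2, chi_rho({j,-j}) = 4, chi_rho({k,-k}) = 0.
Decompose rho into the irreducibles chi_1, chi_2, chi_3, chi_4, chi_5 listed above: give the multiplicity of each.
Multiplicities: chi_1: 2, chi_2: 0, chi_3: 3, chi_4: 1, chi_5: 1.

Argument: Use <chi_rho, chi> = (1/|G|) sum_C |C| * chi_rho(C) * conj(chi(C)) with |G| = 8 for each irreducible chi in the table:
  <chi_rho, chi_1> = (1/8)[1*(8)*conj(1) + 1*(4)*conj(1) + 2*(-2)*conj(1) + 2*(4)*conj(1) + 2*(0)*conj(1)]
      = (1/8)[(8) + (4) + (-4) + (8) + (0)] = 16/8 = 2
  <chi_rho, chi_2> = (1/8)[1*(8)*conj(1) + 1*(4)*conj(1) + 2*(-2)*conj(1) + 2*(4)*conj(-1) + 2*(0)*conj(-1)]
      = (1/8)[(8) + (4) + (-4) + (-8) + (0)] = 0/8 = 0
  <chi_rho, chi_3> = (1/8)[1*(8)*conj(1) + 1*(4)*conj(1) + 2*(-2)*conj(-1) + 2*(4)*conj(1) + 2*(0)*conj(-1)]
      = (1/8)[(8) + (4) + (4) + (8) + (0)] = 24/8 = 3
  <chi_rho, chi_4> = (1/8)[1*(8)*conj(1) + 1*(4)*conj(1) + 2*(-2)*conj(-1) + 2*(4)*conj(-1) + 2*(0)*conj(1)]
      = (1/8)[(8) + (4) + (4) + (-8) + (0)] = 8/8 = 1
  <chi_rho, chi_5> = (1/8)[1*(8)*conj(2) + 1*(4)*conj(-2) + 2*(-2)*conj(0) + 2*(4)*conj(0) + 2*(0)*conj(0)]
      = (1/8)[(16) + (-8) + (0) + (0) + (0)] = 8/8 = 1
Dimension check: dim(rho) = sum (mult * dim) = 2*1 + 0*1 + 3*1 + 1*1 + 1*2 = 8 = chi_rho(e) = 8.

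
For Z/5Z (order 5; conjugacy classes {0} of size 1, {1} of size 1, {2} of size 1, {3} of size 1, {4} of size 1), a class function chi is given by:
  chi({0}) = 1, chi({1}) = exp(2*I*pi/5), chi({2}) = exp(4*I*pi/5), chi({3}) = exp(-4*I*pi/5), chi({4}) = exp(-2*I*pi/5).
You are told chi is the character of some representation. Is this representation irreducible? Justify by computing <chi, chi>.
Irreducible: <chi, chi> = 1.

Details: <chi, chi> = (1/|G|) sum_C |C| * |chi(C)|^2 = (1/5)[1*|1|^2 + 1*|exp(2*I*pi/5)|^2 + 1*|exp(4*I*pi/5)|^2 + 1*|exp(-4*I*pi/5)|^2 + 1*|exp(-2*I*pi/5)|^2]
  = (1/5)[(1) + (1) + (1) + (1) + (1)] = 5/5 = 1.
(Exp terms are combined using exp(i*s)*conj(exp(i*t)) = exp(i*(s-t)), and sums of them are collapsed using the identity that for every m > 1 the m distinct m-th roots of unity sum to 0, e.g. 1 + exp(2*I*pi/3) + exp(-2*I*pi/3) = 0.)
A character is irreducible iff <chi, chi> = 1, so this representation is irreducible.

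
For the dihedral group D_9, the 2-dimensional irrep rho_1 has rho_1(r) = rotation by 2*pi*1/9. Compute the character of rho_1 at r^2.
chi_{rho_1}(r^2) = 2*cos(2*pi*1*2/9) = 2*cos(4*pi/9)

Reasoning: rho_1(r^2) is rotation by angle 2*pi*1*2/9, whose trace is 2*cos(2*pi*1*2/9) = 2*cos(4*pi/9).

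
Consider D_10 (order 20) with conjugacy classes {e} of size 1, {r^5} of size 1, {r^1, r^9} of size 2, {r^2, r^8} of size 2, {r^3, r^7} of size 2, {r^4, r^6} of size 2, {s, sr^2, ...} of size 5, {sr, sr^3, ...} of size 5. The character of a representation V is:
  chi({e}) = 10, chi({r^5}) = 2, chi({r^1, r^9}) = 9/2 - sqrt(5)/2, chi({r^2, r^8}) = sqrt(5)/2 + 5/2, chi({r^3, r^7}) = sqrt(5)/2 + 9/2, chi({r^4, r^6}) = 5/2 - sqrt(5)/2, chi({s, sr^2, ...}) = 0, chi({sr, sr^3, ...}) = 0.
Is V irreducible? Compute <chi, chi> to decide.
Not irreducible (reducible): <chi, chi> = 11 > 1.

Explanation: <chi, chi> = (1/|G|) sum_C |C| * |chi(C)|^2 = (1/20)[1*|10|^2 + 1*|2|^2 + 2*|9/2 - sqrt(5)/2|^2 + 2*|sqrt(5)/2 + 5/2|^2 + 2*|sqrt(5)/2 + 9/2|^2 + 2*|5/2 - sqrt(5)/2|^2 + 5*|0|^2 + 5*|0|^2]
  = (1/20)[(100) + (4) + (43 - 9*sqrt(5)) + (5*sqrt(5) + 15) + (9*sqrt(5) + 43) + (15 - 5*sqrt(5)) + (0) + (0)] = 220/20 = 11.
A character is irreducible iff <chi, chi> = 1, so this representation is reducible.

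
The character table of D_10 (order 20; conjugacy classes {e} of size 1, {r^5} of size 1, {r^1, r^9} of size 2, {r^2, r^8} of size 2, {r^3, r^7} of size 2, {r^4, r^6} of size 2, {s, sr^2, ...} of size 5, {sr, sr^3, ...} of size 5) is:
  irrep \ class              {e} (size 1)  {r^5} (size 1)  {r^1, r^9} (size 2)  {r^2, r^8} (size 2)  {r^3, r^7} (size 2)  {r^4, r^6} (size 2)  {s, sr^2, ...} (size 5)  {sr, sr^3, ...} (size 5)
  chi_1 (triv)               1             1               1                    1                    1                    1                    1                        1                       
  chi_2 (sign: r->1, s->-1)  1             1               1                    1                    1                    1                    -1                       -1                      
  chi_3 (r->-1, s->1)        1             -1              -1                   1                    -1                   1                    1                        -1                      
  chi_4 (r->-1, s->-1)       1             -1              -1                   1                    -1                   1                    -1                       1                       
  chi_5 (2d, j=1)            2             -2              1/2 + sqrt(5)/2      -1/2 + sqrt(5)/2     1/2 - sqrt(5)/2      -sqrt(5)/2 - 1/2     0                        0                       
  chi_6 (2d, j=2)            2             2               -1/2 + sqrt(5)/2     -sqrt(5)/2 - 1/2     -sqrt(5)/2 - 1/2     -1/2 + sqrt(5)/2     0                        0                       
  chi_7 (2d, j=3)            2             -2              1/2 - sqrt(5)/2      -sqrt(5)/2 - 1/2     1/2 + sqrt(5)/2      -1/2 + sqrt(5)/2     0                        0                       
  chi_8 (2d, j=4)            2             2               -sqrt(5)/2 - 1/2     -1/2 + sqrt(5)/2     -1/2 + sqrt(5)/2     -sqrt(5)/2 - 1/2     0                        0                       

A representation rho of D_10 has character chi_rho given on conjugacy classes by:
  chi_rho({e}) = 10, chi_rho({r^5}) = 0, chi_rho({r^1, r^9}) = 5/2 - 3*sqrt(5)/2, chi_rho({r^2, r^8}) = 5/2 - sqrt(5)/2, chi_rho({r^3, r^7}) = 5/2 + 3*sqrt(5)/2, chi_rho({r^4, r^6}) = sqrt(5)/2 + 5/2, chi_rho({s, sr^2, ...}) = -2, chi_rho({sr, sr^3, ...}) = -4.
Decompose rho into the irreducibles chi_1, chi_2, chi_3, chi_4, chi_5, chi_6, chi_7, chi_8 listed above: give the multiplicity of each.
Multiplicities: chi_1: 0, chi_2: 3, chi_3: 1, chi_4: 0, chi_5: 0, chi_6: 0, chi_7: 2, chi_8: 1.

Explanation: Use <chi_rho, chi> = (1/|G|) sum_C |C| * chi_rho(C) * conj(chi(C)) with |G| = 20 for each irreducible chi in the table:
  <chi_rho, chi_1> = (1/20)[1*(10)*conj(1) + 1*(0)*conj(1) + 2*(5/2 - 3*sqrt(5)/2)*conj(1) + 2*(5/2 - sqrt(5)/2)*conj(1) + 2*(5/2 + 3*sqrt(5)/2)*conj(1) + 2*(sqrt(5)/2 + 5/2)*conj(1) + 5*(-2)*conj(1) + 5*(-4)*conj(1)]
      = (1/20)[(10) + (0) + (5 - 3*sqrt(5)) + (5 - sqrt(5)) + (5 + 3*sqrt(5)) + (sqrt(5) + 5) + (-10) + (-20)] = 0/20 = 0
  <chi_rho, chi_2> = (1/20)[1*(10)*conj(1) + 1*(0)*conj(1) + 2*(5/2 - 3*sqrt(5)/2)*conj(1) + 2*(5/2 - sqrt(5)/2)*conj(1) + 2*(5/2 + 3*sqrt(5)/2)*conj(1) + 2*(sqrt(5)/2 + 5/2)*conj(1) + 5*(-2)*conj(-1) + 5*(-4)*conj(-1)]
      = (1/20)[(10) + (0) + (5 - 3*sqrt(5)) + (5 - sqrt(5)) + (5 + 3*sqrt(5)) + (sqrt(5) + 5) + (10) + (20)] = 60/20 = 3
  <chi_rho, chi_3> = (1/20)[1*(10)*conj(1) + 1*(0)*conj(-1) + 2*(5/2 - 3*sqrt(5)/2)*conj(-1) + 2*(5/2 - sqrt(5)/2)*conj(1) + 2*(5/2 + 3*sqrt(5)/2)*conj(-1) + 2*(sqrt(5)/2 + 5/2)*conj(1) + 5*(-2)*conj(1) + 5*(-4)*conj(-1)]
      = (1/20)[(10) + (0) + (-5 + 3*sqrt(5)) + (5 - sqrt(5)) + (-3*sqrt(5) - 5) + (sqrt(5) + 5) + (-10) + (20)] = 20/20 = 1
  <chi_rho, chi_4> = (1/20)[1*(10)*conj(1) + 1*(0)*conj(-1) + 2*(5/2 - 3*sqrt(5)/2)*conj(-1) + 2*(5/2 - sqrt(5)/2)*conj(1) + 2*(5/2 + 3*sqrt(5)/2)*conj(-1) + 2*(sqrt(5)/2 + 5/2)*conj(1) + 5*(-2)*conj(-1) + 5*(-4)*conj(1)]
      = (1/20)[(10) + (0) + (-5 + 3*sqrt(5)) + (5 - sqrt(5)) + (-3*sqrt(5) - 5) + (sqrt(5) + 5) + (10) + (-20)] = 0/20 = 0
  <chi_rho, chi_5> = (1/20)[1*(10)*conj(2) + 1*(0)*conj(-2) + 2*(5/2 - 3*sqrt(5)/2)*conj(1/2 + sqrt(5)/2) + 2*(5/2 - sqrt(5)/2)*conj(-1/2 + sqrt(5)/2) + 2*(5/2 + 3*sqrt(5)/2)*conj(1/2 - sqrt(5)/2) + 2*(sqrt(5)/2 + 5/2)*conj(-sqrt(5)/2 - 1/2) + 5*(-2)*conj(0) + 5*(-4)*conj(0)]
      = (1/20)[(20) + (0) + (-5 + sqrt(5)) + (-5 + 3*sqrt(5)) + (-5 - sqrt(5)) + (-3*sqrt(5) - 5) + (0) + (0)] = 0/20 = 0
  <chi_rho, chi_6> = (1/20)[1*(10)*conj(2) + 1*(0)*conj(2) + 2*(5/2 - 3*sqrt(5)/2)*conj(-1/2 + sqrt(5)/2) + 2*(5/2 - sqrt(5)/2)*conj(-sqrt(5)/2 - 1/2) + 2*(5/2 + 3*sqrt(5)/2)*conj(-sqrt(5)/2 - 1/2) + 2*(sqrt(5)/2 + 5/2)*conj(-1/2 + sqrt(5)/2) + 5*(-2)*conj(0) + 5*(-4)*conj(0)]
      = (1/20)[(20) + (0) + (-10 + 4*sqrt(5)) + (-2*sqrt(5)) + (-10 - 4*sqrt(5)) + (2*sqrt(5)) + (0) + (0)] = 0/20 = 0
  <chi_rho, chi_7> = (1/20)[1*(10)*conj(2) + 1*(0)*conj(-2) + 2*(5/2 - 3*sqrt(5)/2)*conj(1/2 - sqrt(5)/2) + 2*(5/2 - sqrt(5)/2)*conj(-sqrt(5)/2 - 1/2) + 2*(5/2 + 3*sqrt(5)/2)*conj(1/2 + sqrt(5)/2) + 2*(sqrt(5)/2 + 5/2)*conj(-1/2 + sqrt(5)/2) + 5*(-2)*conj(0) + 5*(-4)*conj(0)]
      = (1/20)[(20) + (0) + (10 - 4*sqrt(5)) + (-2*sqrt(5)) + (4*sqrt(5) + 10) + (2*sqrt(5)) + (0) + (0)] = 40/20 = 2
  <chi_rho, chi_8> = (1/20)[1*(10)*conj(2) + 1*(0)*conj(2) + 2*(5/2 - 3*sqrt(5)/2)*conj(-sqrt(5)/2 - 1/2) + 2*(5/2 - sqrt(5)/2)*conj(-1/2 + sqrt(5)/2) + 2*(5/2 + 3*sqrt(5)/2)*conj(-1/2 + sqrt(5)/2) + 2*(sqrt(5)/2 + 5/2)*conj(-sqrt(5)/2 - 1/2) + 5*(-2)*conj(0) + 5*(-4)*conj(0)]
      = (1/20)[(20) + (0) + (5 - sqrt(5)) + (-5 + 3*sqrt(5)) + (sqrt(5) + 5) + (-3*sqrt(5) - 5) + (0) + (0)] = 20/20 = 1
Dimension check: dim(rho) = sum (mult * dim) = 0*1 + 3*1 + 1*1 + 0*1 + 0*2 + 0*2 + 2*2 + 1*2 = 10 = chi_rho(e) = 10.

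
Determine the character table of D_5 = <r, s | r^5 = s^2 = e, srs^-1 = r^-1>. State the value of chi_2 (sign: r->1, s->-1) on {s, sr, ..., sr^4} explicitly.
Conjugacy classes: {e} of size 1, {r^1, r^4} of size 2, {r^2, r^3} of size 2, {s, sr, ..., sr^4} of size 5.
Character table:
  irrep \ class              {e} (size 1)  {r^1, r^4} (size 2)  {r^2, r^3} (size 2)  {s, sr, ..., sr^4} (size 5)
  chi_1 (triv)               1             1                    1                    1                          
  chi_2 (sign: r->1, s->-1)  1             1                    1                    -1                         
  chi_3 (2d, j=1)            2             -1/2 + sqrt(5)/2     -sqrt(5)/2 - 1/2     0                          
  chi_4 (2d, j=2)            2             -sqrt(5)/2 - 1/2     -1/2 + sqrt(5)/2     0                          

Spot check: chi_2 (sign: r->1, s->-1) on {s, sr, ..., sr^4} = -1.

Working: D_5 has order 2*5 = 10 with 4 conjugacy classes, hence 4 irreducibles. Sum of squared dims 1 + 1 + 4 + 4 = 10 = |G|. Linear characters come from the abelianisation; the 2-dimensional irreps have character r^k -> 2*cos(2*pi*j*k/5), reflections -> 0.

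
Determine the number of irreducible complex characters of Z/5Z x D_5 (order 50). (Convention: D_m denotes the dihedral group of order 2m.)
20

Justification: The number of irreducible complex representations of a finite group equals its number of conjugacy classes. For a direct product, #classes(G x H) = #classes(G) * #classes(H). Z/5Z has 5 classes (abelian), D_5 has 4 classes, so 5 * 4 = 20, so Z/5Z x D_5 (order 50) has exactly 20 irreducible complex representations.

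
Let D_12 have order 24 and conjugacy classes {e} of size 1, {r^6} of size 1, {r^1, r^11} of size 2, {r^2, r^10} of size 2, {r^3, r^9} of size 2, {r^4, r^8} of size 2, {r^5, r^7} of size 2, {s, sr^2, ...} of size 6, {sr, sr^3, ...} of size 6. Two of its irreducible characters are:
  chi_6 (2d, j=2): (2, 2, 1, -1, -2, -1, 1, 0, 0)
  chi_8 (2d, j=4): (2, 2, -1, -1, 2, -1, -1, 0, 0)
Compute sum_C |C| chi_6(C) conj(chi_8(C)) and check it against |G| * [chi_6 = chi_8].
Sum = 0; so <chi_6, chi_8> = 0 (distinct irreducibles are orthogonal).

Reasoning: Compute term by term over conjugacy classes (|C| * chi_6(C) * conj(chi_8(C))):
  1*(2)*conj(2) + 1*(2)*conj(2) + 2*(1)*conj(-1) + 2*(-1)*conj(-1) + 2*(-2)*conj(2) + 2*(-1)*conj(-1) + 2*(1)*conj(-1) + 6*(0)*conj(0) + 6*(0)*conj(0)
  = (4) + (4) + (-2) + (2) + (-8) + (2) + (-2) + (0) + (0)
  = 0.
Dividing by |G| = 24 gives 0/24 = 0, matching the row-orthogonality relation <chi_6, chi_8> = [chi_6 = chi_8].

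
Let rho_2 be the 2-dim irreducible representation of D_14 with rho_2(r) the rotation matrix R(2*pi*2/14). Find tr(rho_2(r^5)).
chi_{rho_2}(r^5) = 2*cos(2*pi*2*5/14) = -2*cos(3*pi/7)

Working: rho_2(r^5) is rotation by angle 2*pi*2*5/14, whose trace is 2*cos(2*pi*2*5/14) = -2*cos(3*pi/7).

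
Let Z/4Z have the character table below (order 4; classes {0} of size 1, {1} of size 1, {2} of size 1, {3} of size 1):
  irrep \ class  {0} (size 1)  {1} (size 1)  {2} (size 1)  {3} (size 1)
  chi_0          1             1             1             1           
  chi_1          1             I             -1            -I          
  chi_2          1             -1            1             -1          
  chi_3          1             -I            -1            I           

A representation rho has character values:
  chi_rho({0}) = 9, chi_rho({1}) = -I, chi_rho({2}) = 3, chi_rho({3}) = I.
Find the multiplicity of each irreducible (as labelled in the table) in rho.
Multiplicities: chi_0: 3, chi_1: 1, chi_2: 3, chi_3: 2.

Reasoning: Use <chi_rho, chi> = (1/|G|) sum_C |C| * chi_rho(C) * conj(chi(C)) with |G| = 4 for each irreducible chi in the table:
  <chi_rho, chi_0> = (1/4)[1*(9)*conj(1) + 1*(-I)*conj(1) + 1*(3)*conj(1) + 1*(I)*conj(1)]
      = (1/4)[(9) + (-I) + (3) + (I)] = 12/4 = 3
  <chi_rho, chi_1> = (1/4)[1*(9)*conj(1) + 1*(-I)*conj(I) + 1*(3)*conj(-1) + 1*(I)*conj(-I)]
      = (1/4)[(9) + (-1) + (-3) + (-1)] = 4/4 = 1
  <chi_rho, chi_2> = (1/4)[1*(9)*conj(1) + 1*(-I)*conj(-1) + 1*(3)*conj(1) + 1*(I)*conj(-1)]
      = (1/4)[(9) + (I) + (3) + (-I)] = 12/4 = 3
  <chi_rho, chi_3> = (1/4)[1*(9)*conj(1) + 1*(-I)*conj(-I) + 1*(3)*conj(-1) + 1*(I)*conj(I)]
      = (1/4)[(9) + (1) + (-3) + (1)] = 8/4 = 2
(Exp terms are combined using exp(i*s)*conj(exp(i*t)) = exp(i*(s-t)), and sums of them are collapsed using the identity that for every m > 1 the m distinct m-th roots of unity sum to 0, e.g. 1 + exp(2*I*pi/3) + exp(-2*I*pi/3) = 0.)
Dimension check: dim(rho) = sum (mult * dim) = 3*1 + 1*1 + 3*1 + 2*1 = 9 = chi_rho(e) = 9.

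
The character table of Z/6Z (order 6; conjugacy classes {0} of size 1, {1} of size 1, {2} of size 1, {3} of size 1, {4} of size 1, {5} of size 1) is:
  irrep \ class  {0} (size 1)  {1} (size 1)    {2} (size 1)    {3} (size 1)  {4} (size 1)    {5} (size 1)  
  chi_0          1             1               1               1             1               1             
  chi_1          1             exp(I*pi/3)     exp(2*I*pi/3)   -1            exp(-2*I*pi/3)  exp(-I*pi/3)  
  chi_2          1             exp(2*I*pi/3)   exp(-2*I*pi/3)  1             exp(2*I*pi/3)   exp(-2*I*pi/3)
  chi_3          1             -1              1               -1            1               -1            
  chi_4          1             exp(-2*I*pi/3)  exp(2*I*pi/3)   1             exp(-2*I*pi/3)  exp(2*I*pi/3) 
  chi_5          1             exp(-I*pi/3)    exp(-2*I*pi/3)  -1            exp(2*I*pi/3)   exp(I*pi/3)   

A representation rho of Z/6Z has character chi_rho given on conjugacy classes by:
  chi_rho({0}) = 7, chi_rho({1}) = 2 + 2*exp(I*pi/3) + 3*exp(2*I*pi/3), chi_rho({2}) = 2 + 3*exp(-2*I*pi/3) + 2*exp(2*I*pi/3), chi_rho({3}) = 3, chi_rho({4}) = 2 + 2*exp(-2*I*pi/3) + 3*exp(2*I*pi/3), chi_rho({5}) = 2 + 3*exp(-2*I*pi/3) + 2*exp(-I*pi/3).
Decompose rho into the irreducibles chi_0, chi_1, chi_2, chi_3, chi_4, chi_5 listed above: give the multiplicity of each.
Multiplicities: chi_0: 2, chi_1: 2, chi_2: 3, chi_3: 0, chi_4: 0, chi_5: 0.

Details: Use <chi_rho, chi> = (1/|G|) sum_C |C| * chi_rho(C) * conj(chi(C)) with |G| = 6 for each irreducible chi in the table:
  <chi_rho, chi_0> = (1/6)[1*(7)*conj(1) + 1*(2 + 2*exp(I*pi/3) + 3*exp(2*I*pi/3))*conj(1) + 1*(2 + 3*exp(-2*I*pi/3) + 2*exp(2*I*pi/3))*conj(1) + 1*(3)*conj(1) + 1*(2 + 2*exp(-2*I*pi/3) + 3*exp(2*I*pi/3))*conj(1) + 1*(2 + 3*exp(-2*I*pi/3) + 2*exp(-I*pi/3))*conj(1)]
      = (1/6)[(7) + (2 + 2*exp(I*pi/3) + 3*exp(2*I*pi/3)) + (2 + 3*exp(-2*I*pi/3) + 2*exp(2*I*pi/3)) + (3) + (2 + 2*exp(-2*I*pi/3) + 3*exp(2*I*pi/3)) + (2 + 3*exp(-2*I*pi/3) + 2*exp(-I*pi/3))] = 12/6 = 2
  <chi_rho, chi_1> = (1/6)[1*(7)*conj(1) + 1*(2 + 2*exp(I*pi/3) + 3*exp(2*I*pi/3))*conj(exp(I*pi/3)) + 1*(2 + 3*exp(-2*I*pi/3) + 2*exp(2*I*pi/3))*conj(exp(2*I*pi/3)) + 1*(3)*conj(-1) + 1*(2 + 2*exp(-2*I*pi/3) + 3*exp(2*I*pi/3))*conj(exp(-2*I*pi/3)) + 1*(2 + 3*exp(-2*I*pi/3) + 2*exp(-I*pi/3))*conj(exp(-I*pi/3))]
      = (1/6)[(7) + (2 + 2*exp(-I*pi/3) + 3*exp(I*pi/3)) + (2 + 2*exp(-2*I*pi/3) + 3*exp(2*I*pi/3)) + (-3) + (2 + 3*exp(-2*I*pi/3) + 2*exp(2*I*pi/3)) + (2 + 3*exp(-I*pi/3) + 2*exp(I*pi/3))] = 12/6 = 2
  <chi_rho, chi_2> = (1/6)[1*(7)*conj(1) + 1*(2 + 2*exp(I*pi/3) + 3*exp(2*I*pi/3))*conj(exp(2*I*pi/3)) + 1*(2 + 3*exp(-2*I*pi/3) + 2*exp(2*I*pi/3))*conj(exp(-2*I*pi/3)) + 1*(3)*conj(1) + 1*(2 + 2*exp(-2*I*pi/3) + 3*exp(2*I*pi/3))*conj(exp(2*I*pi/3)) + 1*(2 + 3*exp(-2*I*pi/3) + 2*exp(-I*pi/3))*conj(exp(-2*I*pi/3))]
      = (1/6)[(7) + (3 + 2*exp(-2*I*pi/3) + 2*exp(-I*pi/3)) + (1) + (3) + (1) + (3 + 2*exp(2*I*pi/3) + 2*exp(I*pi/3))] = 18/6 = 3
  <chi_rho, chi_3> = (1/6)[1*(7)*conj(1) + 1*(2 + 2*exp(I*pi/3) + 3*exp(2*I*pi/3))*conj(-1) + 1*(2 + 3*exp(-2*I*pi/3) + 2*exp(2*I*pi/3))*conj(1) + 1*(3)*conj(-1) + 1*(2 + 2*exp(-2*I*pi/3) + 3*exp(2*I*pi/3))*conj(1) + 1*(2 + 3*exp(-2*I*pi/3) + 2*exp(-I*pi/3))*conj(-1)]
      = (1/6)[(7) + (-2 - 3*exp(2*I*pi/3) - 2*exp(I*pi/3)) + (2 + 3*exp(-2*I*pi/3) + 2*exp(2*I*pi/3)) + (-3) + (2 + 2*exp(-2*I*pi/3) + 3*exp(2*I*pi/3)) + (-2 - 2*exp(-I*pi/3) - 3*exp(-2*I*pi/3))] = 0/6 = 0
  <chi_rho, chi_4> = (1/6)[1*(7)*conj(1) + 1*(2 + 2*exp(I*pi/3) + 3*exp(2*I*pi/3))*conj(exp(-2*I*pi/3)) + 1*(2 + 3*exp(-2*I*pi/3) + 2*exp(2*I*pi/3))*conj(exp(2*I*pi/3)) + 1*(3)*conj(1) + 1*(2 + 2*exp(-2*I*pi/3) + 3*exp(2*I*pi/3))*conj(exp(-2*I*pi/3)) + 1*(2 + 3*exp(-2*I*pi/3) + 2*exp(-I*pi/3))*conj(exp(2*I*pi/3))]
      = (1/6)[(7) + (-2 + 3*exp(-2*I*pi/3) + 2*exp(2*I*pi/3)) + (2 + 2*exp(-2*I*pi/3) + 3*exp(2*I*pi/3)) + (3) + (2 + 3*exp(-2*I*pi/3) + 2*exp(2*I*pi/3)) + (-2 + 2*exp(-2*I*pi/3) + 3*exp(2*I*pi/3))] = 0/6 = 0
  <chi_rho, chi_5> = (1/6)[1*(7)*conj(1) + 1*(2 + 2*exp(I*pi/3) + 3*exp(2*I*pi/3))*conj(exp(-I*pi/3)) + 1*(2 + 3*exp(-2*I*pi/3) + 2*exp(2*I*pi/3))*conj(exp(-2*I*pi/3)) + 1*(3)*conj(-1) + 1*(2 + 2*exp(-2*I*pi/3) + 3*exp(2*I*pi/3))*conj(exp(2*I*pi/3)) + 1*(2 + 3*exp(-2*I*pi/3) + 2*exp(-I*pi/3))*conj(exp(I*pi/3))]
      = (1/6)[(7) + (-3 + 2*exp(2*I*pi/3) + 2*exp(I*pi/3)) + (1) + (-3) + (1) + (-3 + 2*exp(-2*I*pi/3) + 2*exp(-I*pi/3))] = 0/6 = 0
(Exp terms are combined using exp(i*s)*conj(exp(i*t)) = exp(i*(s-t)), and sums of them are collapsed using the identity that for every m > 1 the m distinct m-th roots of unity sum to 0, e.g. 1 + exp(2*I*pi/3) + exp(-2*I*pi/3) = 0.)
Dimension check: dim(rho) = sum (mult * dim) = 2*1 + 2*1 + 3*1 + 0*1 + 0*1 + 0*1 = 7 = chi_rho(e) = 7.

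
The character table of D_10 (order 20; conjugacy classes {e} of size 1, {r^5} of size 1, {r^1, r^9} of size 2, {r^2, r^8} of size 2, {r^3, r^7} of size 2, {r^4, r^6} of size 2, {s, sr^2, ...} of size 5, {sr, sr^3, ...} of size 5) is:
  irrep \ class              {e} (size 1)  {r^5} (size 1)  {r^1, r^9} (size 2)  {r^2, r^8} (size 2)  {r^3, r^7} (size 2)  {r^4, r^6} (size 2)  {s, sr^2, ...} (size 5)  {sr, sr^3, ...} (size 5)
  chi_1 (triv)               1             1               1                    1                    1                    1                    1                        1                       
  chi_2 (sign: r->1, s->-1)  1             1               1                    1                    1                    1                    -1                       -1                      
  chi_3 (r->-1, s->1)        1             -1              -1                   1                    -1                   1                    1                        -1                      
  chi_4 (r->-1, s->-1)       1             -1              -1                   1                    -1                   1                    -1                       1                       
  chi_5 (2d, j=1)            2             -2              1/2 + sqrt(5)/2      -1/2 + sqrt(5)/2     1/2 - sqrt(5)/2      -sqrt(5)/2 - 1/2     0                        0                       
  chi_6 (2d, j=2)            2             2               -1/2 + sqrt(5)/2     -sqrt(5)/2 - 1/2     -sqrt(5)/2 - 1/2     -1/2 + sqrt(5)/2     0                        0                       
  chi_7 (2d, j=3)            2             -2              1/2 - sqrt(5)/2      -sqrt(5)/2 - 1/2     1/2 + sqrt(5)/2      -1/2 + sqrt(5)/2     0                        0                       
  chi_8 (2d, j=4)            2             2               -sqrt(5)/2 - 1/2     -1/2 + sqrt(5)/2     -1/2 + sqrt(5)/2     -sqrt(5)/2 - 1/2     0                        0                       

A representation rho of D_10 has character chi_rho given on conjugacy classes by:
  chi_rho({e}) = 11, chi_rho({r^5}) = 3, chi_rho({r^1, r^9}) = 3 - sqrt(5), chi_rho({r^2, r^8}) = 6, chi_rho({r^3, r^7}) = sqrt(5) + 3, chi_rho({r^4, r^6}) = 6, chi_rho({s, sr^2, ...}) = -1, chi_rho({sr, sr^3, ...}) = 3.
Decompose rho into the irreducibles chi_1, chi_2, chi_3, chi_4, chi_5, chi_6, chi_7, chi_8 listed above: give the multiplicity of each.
Multiplicities: chi_1: 3, chi_2: 2, chi_3: 0, chi_4: 2, chi_5: 0, chi_6: 0, chi_7: 1, chi_8: 1.

Working: Use <chi_rho, chi> = (1/|G|) sum_C |C| * chi_rho(C) * conj(chi(C)) with |G| = 20 for each irreducible chi in the table:
  <chi_rho, chi_1> = (1/20)[1*(11)*conj(1) + 1*(3)*conj(1) + 2*(3 - sqrt(5))*conj(1) + 2*(6)*conj(1) + 2*(sqrt(5) + 3)*conj(1) + 2*(6)*conj(1) + 5*(-1)*conj(1) + 5*(3)*conj(1)]
      = (1/20)[(11) + (3) + (6 - 2*sqrt(5)) + (12) + (2*sqrt(5) + 6) + (12) + (-5) + (15)] = 60/20 = 3
  <chi_rho, chi_2> = (1/20)[1*(11)*conj(1) + 1*(3)*conj(1) + 2*(3 - sqrt(5))*conj(1) + 2*(6)*conj(1) + 2*(sqrt(5) + 3)*conj(1) + 2*(6)*conj(1) + 5*(-1)*conj(-1) + 5*(3)*conj(-1)]
      = (1/20)[(11) + (3) + (6 - 2*sqrt(5)) + (12) + (2*sqrt(5) + 6) + (12) + (5) + (-15)] = 40/20 = 2
  <chi_rho, chi_3> = (1/20)[1*(11)*conj(1) + 1*(3)*conj(-1) + 2*(3 - sqrt(5))*conj(-1) + 2*(6)*conj(1) + 2*(sqrt(5) + 3)*conj(-1) + 2*(6)*conj(1) + 5*(-1)*conj(1) + 5*(3)*conj(-1)]
      = (1/20)[(11) + (-3) + (-6 + 2*sqrt(5)) + (12) + (-6 - 2*sqrt(5)) + (12) + (-5) + (-15)] = 0/20 = 0
  <chi_rho, chi_4> = (1/20)[1*(11)*conj(1) + 1*(3)*conj(-1) + 2*(3 - sqrt(5))*conj(-1) + 2*(6)*conj(1) + 2*(sqrt(5) + 3)*conj(-1) + 2*(6)*conj(1) + 5*(-1)*conj(-1) + 5*(3)*conj(1)]
      = (1/20)[(11) + (-3) + (-6 + 2*sqrt(5)) + (12) + (-6 - 2*sqrt(5)) + (12) + (5) + (15)] = 40/20 = 2
  <chi_rho, chi_5> = (1/20)[1*(11)*conj(2) + 1*(3)*conj(-2) + 2*(3 - sqrt(5))*conj(1/2 + sqrt(5)/2) + 2*(6)*conj(-1/2 + sqrt(5)/2) + 2*(sqrt(5) + 3)*conj(1/2 - sqrt(5)/2) + 2*(6)*conj(-sqrt(5)/2 - 1/2) + 5*(-1)*conj(0) + 5*(3)*conj(0)]
      = (1/20)[(22) + (-6) + (-2 + 2*sqrt(5)) + (-6 + 6*sqrt(5)) + (-2*sqrt(5) - 2) + (-6*sqrt(5) - 6) + (0) + (0)] = 0/20 = 0
  <chi_rho, chi_6> = (1/20)[1*(11)*conj(2) + 1*(3)*conj(2) + 2*(3 - sqrt(5))*conj(-1/2 + sqrt(5)/2) + 2*(6)*conj(-sqrt(5)/2 - 1/2) + 2*(sqrt(5) + 3)*conj(-sqrt(5)/2 - 1/2) + 2*(6)*conj(-1/2 + sqrt(5)/2) + 5*(-1)*conj(0) + 5*(3)*conj(0)]
      = (1/20)[(22) + (6) + (-8 + 4*sqrt(5)) + (-6*sqrt(5) - 6) + (-4*sqrt(5) - 8) + (-6 + 6*sqrt(5)) + (0) + (0)] = 0/20 = 0
  <chi_rho, chi_7> = (1/20)[1*(11)*conj(2) + 1*(3)*conj(-2) + 2*(3 - sqrt(5))*conj(1/2 - sqrt(5)/2) + 2*(6)*conj(-sqrt(5)/2 - 1/2) + 2*(sqrt(5) + 3)*conj(1/2 + sqrt(5)/2) + 2*(6)*conj(-1/2 + sqrt(5)/2) + 5*(-1)*conj(0) + 5*(3)*conj(0)]
      = (1/20)[(22) + (-6) + (8 - 4*sqrt(5)) + (-6*sqrt(5) - 6) + (8 + 4*sqrt(5)) + (-6 + 6*sqrt(5)) + (0) + (0)] = 20/20 = 1
  <chi_rho, chi_8> = (1/20)[1*(11)*conj(2) + 1*(3)*conj(2) + 2*(3 - sqrt(5))*conj(-sqrt(5)/2 - 1/2) + 2*(6)*conj(-1/2 + sqrt(5)/2) + 2*(sqrt(5) + 3)*conj(-1/2 + sqrt(5)/2) + 2*(6)*conj(-sqrt(5)/2 - 1/2) + 5*(-1)*conj(0) + 5*(3)*conj(0)]
      = (1/20)[(22) + (6) + (2 - 2*sqrt(5)) + (-6 + 6*sqrt(5)) + (2 + 2*sqrt(5)) + (-6*sqrt(5) - 6) + (0) + (0)] = 20/20 = 1
Dimension check: dim(rho) = sum (mult * dim) = 3*1 + 2*1 + 0*1 + 2*1 + 0*2 + 0*2 + 1*2 + 1*2 = 11 = chi_rho(e) = 11.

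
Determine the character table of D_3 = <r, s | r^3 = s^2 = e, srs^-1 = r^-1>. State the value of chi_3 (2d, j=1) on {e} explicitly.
Conjugacy classes: {e} of size 1, {r^1, r^2} of size 2, {s, sr, ..., sr^2} of size 3.
Character table:
  irrep \ class              {e} (size 1)  {r^1, r^2} (size 2)  {s, sr, ..., sr^2} (size 3)
  chi_1 (triv)               1             1                    1                          
  chi_2 (sign: r->1, s->-1)  1             1                    -1                         
  chi_3 (2d, j=1)            2             -1                   0                          

Spot check: chi_3 (2d, j=1) on {e} = 2.

Solution. D_3 has order 2*3 = 6 with 3 conjugacy classes, hence 3 irreducibles. Sum of squared dims 1 + 1 + 4 = 6 = |G|. Linear characters come from the abelianisation; the 2-dimensional irreps have character r^k -> 2*cos(2*pi*j*k/3), reflections -> 0.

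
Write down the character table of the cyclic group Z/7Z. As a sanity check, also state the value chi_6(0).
Character table of Z/7Z (irreps indexed chi_0,...,chi_6 with chi_k(m) = zeta_7^(k*m), zeta_7 = exp(2*pi*i/7)):
  irrep \ class  {0} (size 1)  {1} (size 1)    {2} (size 1)    {3} (size 1)    {4} (size 1)    {5} (size 1)    {6} (size 1)  
  chi_0          1             1               1               1               1               1               1             
  chi_1          1             exp(2*I*pi/7)   exp(4*I*pi/7)   exp(6*I*pi/7)   exp(-6*I*pi/7)  exp(-4*I*pi/7)  exp(-2*I*pi/7)
  chi_2          1             exp(4*I*pi/7)   exp(-6*I*pi/7)  exp(-2*I*pi/7)  exp(2*I*pi/7)   exp(6*I*pi/7)   exp(-4*I*pi/7)
  chi_3          1             exp(6*I*pi/7)   exp(-2*I*pi/7)  exp(4*I*pi/7)   exp(-4*I*pi/7)  exp(2*I*pi/7)   exp(-6*I*pi/7)
  chi_4          1             exp(-6*I*pi/7)  exp(2*I*pi/7)   exp(-4*I*pi/7)  exp(4*I*pi/7)   exp(-2*I*pi/7)  exp(6*I*pi/7) 
  chi_5          1             exp(-4*I*pi/7)  exp(6*I*pi/7)   exp(2*I*pi/7)   exp(-2*I*pi/7)  exp(-6*I*pi/7)  exp(4*I*pi/7) 
  chi_6          1             exp(-2*I*pi/7)  exp(-4*I*pi/7)  exp(-6*I*pi/7)  exp(6*I*pi/7)   exp(4*I*pi/7)   exp(2*I*pi/7) 

Spot check: chi_6(0) = zeta_7^(6*0) = zeta_7^0 = 1.

Working: Z/7Z is abelian, so all 7 irreducible complex representations are 1-dimensional. They are given by chi_k(m) = zeta_7^(k*m) for k = 0,...,6. Row orthogonality: sum_m chi_k(m) conj(chi_l(m)) = 7 * [k = l].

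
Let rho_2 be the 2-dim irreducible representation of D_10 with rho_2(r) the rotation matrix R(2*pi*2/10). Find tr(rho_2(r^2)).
chi_{rho_2}(r^2) = 2*cos(2*pi*2*2/10) = -sqrt(5)/2 - 1/2

Details: rho_2(r^2) is rotation by angle 2*pi*2*2/10, whose trace is 2*cos(2*pi*2*2/10) = -sqrt(5)/2 - 1/2.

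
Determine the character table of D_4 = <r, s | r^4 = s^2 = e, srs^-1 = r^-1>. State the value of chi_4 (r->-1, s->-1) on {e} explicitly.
Conjugacy classes: {e} of size 1, {r^2} of size 1, {r^1, r^3} of size 2, {s, sr^2, ...} of size 2, {sr, sr^3, ...} of size 2.
Character table:
  irrep \ class              {e} (size 1)  {r^2} (size 1)  {r^1, r^3} (size 2)  {s, sr^2, ...} (size 2)  {sr, sr^3, ...} (size 2)
  chi_1 (triv)               1             1               1                    1                        1                       
  chi_2 (sign: r->1, s->-1)  1             1               1                    -1                       -1                      
  chi_3 (r->-1, s->1)        1             1               -1                   1                        -1                      
  chi_4 (r->-1, s->-1)       1             1               -1                   -1                       1                       
  chi_5 (2d, j=1)            2             -2              0                    0                        0                       

Spot check: chi_4 (r->-1, s->-1) on {e} = 1.

Working: D_4 has order 2*4 = 8 with 5 conjugacy classes, hence 5 irreducibles. Sum of squared dims 1 + 1 + 1 + 1 + 4 = 8 = |G|. Linear characters come from the abelianisation; the 2-dimensional irreps have character r^k -> 2*cos(2*pi*j*k/4), reflections -> 0.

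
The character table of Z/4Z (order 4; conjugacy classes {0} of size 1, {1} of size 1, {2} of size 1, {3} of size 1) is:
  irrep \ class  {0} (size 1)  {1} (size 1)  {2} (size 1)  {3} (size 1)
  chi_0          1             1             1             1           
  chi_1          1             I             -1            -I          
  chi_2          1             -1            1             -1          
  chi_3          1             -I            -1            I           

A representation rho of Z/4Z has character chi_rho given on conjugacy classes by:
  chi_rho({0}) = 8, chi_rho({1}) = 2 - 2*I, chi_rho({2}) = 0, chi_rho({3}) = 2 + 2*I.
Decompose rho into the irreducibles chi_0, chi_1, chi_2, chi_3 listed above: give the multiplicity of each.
Multiplicities: chi_0: 3, chi_1: 1, chi_2: 1, chi_3: 3.

Justification: Use <chi_rho, chi> = (1/|G|) sum_C |C| * chi_rho(C) * conj(chi(C)) with |G| = 4 for each irreducible chi in the table:
  <chi_rho, chi_0> = (1/4)[1*(8)*conj(1) + 1*(2 - 2*I)*conj(1) + 1*(0)*conj(1) + 1*(2 + 2*I)*conj(1)]
      = (1/4)[(8) + (2 - 2*I) + (0) + (2 + 2*I)] = 12/4 = 3
  <chi_rho, chi_1> = (1/4)[1*(8)*conj(1) + 1*(2 - 2*I)*conj(I) + 1*(0)*conj(-1) + 1*(2 + 2*I)*conj(-I)]
      = (1/4)[(8) + (-2 - 2*I) + (0) + (-2 + 2*I)] = 4/4 = 1
  <chi_rho, chi_2> = (1/4)[1*(8)*conj(1) + 1*(2 - 2*I)*conj(-1) + 1*(0)*conj(1) + 1*(2 + 2*I)*conj(-1)]
      = (1/4)[(8) + (-2 + 2*I) + (0) + (-2 - 2*I)] = 4/4 = 1
  <chi_rho, chi_3> = (1/4)[1*(8)*conj(1) + 1*(2 - 2*I)*conj(-I) + 1*(0)*conj(-1) + 1*(2 + 2*I)*conj(I)]
      = (1/4)[(8) + (2 + 2*I) + (0) + (2 - 2*I)] = 12/4 = 3
(Exp terms are combined using exp(i*s)*conj(exp(i*t)) = exp(i*(s-t)), and sums of them are collapsed using the identity that for every m > 1 the m distinct m-th roots of unity sum to 0, e.g. 1 + exp(2*I*pi/3) + exp(-2*I*pi/3) = 0.)
Dimension check: dim(rho) = sum (mult * dim) = 3*1 + 1*1 + 1*1 + 3*1 = 8 = chi_rho(e) = 8.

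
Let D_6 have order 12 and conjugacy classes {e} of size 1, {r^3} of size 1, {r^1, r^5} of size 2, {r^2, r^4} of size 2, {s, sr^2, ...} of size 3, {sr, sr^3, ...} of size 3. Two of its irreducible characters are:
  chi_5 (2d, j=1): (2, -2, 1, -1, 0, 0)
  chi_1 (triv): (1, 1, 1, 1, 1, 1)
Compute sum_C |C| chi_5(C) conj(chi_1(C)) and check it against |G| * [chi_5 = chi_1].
Sum = 0; so <chi_5, chi_1> = 0 (distinct irreducibles are orthogonal).

Reasoning: Compute term by term over conjugacy classes (|C| * chi_5(C) * conj(chi_1(C))):
  1*(2)*conj(1) + 1*(-2)*conj(1) + 2*(1)*conj(1) + 2*(-1)*conj(1) + 3*(0)*conj(1) + 3*(0)*conj(1)
  = (2) + (-2) + (2) + (-2) + (0) + (0)
  = 0.
Dividing by |G| = 12 gives 0/12 = 0, matching the row-orthogonality relation <chi_5, chi_1> = [chi_5 = chi_1].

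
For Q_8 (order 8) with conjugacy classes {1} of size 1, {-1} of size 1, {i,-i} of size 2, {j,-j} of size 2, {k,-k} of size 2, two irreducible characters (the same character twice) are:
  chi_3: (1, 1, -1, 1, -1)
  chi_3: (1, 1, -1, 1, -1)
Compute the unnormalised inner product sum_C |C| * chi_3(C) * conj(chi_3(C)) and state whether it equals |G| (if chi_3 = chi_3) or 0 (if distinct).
Sum = 8 = |G| = 8; so <chi_3, chi_3> = 1 (norm-1 confirms irreducibility).

Explanation: Compute term by term over conjugacy classes (|C| * chi_3(C) * conj(chi_3(C))):
  1*(1)*conj(1) + 1*(1)*conj(1) + 2*(-1)*conj(-1) + 2*(1)*conj(1) + 2*(-1)*conj(-1)
  = (1) + (1) + (2) + (2) + (2)
  = 8.
Dividing by |G| = 8 gives 8/8 = 1, matching the row-orthogonality relation <chi_3, chi_3> = [chi_3 = chi_3].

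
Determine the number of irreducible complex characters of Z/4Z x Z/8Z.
32

Argument: The number of irreducible complex representations of a finite group equals its number of conjugacy classes. Z/4Z x Z/8Z is abelian of order 32, so every element is its own conjugacy class: 32 classes, so Z/4Z x Z/8Z (order 32) has exactly 32 irreducible complex representations.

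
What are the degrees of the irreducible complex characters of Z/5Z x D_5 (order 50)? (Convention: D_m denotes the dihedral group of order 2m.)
Dimensions: 1, 1, 1, 1, 1, 1, 1, 1, 1, 1, 2, 2, 2, 2, 2, 2, 2, 2, 2, 2

Details: There are 20 irreducibles (= number of conjugacy classes). Their dimensions d_i satisfy sum d_i^2 = |G| = 50: 1 + 1 + 1 + 1 + 1 + 1 + 1 + 1 + 1 + 1 + 4 + 4 + 4 + 4 + 4 + 4 + 4 + 4 + 4 + 4 = 50. (For the product with Z/5Z: each of the 5 1-dim characters of Z/5Z tensors with each irrep of D_5, giving 5 copies of each D_5-dimension.)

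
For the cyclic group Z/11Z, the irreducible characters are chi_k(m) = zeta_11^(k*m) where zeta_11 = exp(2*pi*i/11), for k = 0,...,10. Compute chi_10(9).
chi_10(9) = zeta_11^90 = exp(4*I*pi/11)

Explanation: chi_10(9) = zeta_11^(10*9) = zeta_11^90. Since zeta_11^11 = 1, this equals zeta_11^2 = exp(2*pi*i*2/11) = exp(4*I*pi/11).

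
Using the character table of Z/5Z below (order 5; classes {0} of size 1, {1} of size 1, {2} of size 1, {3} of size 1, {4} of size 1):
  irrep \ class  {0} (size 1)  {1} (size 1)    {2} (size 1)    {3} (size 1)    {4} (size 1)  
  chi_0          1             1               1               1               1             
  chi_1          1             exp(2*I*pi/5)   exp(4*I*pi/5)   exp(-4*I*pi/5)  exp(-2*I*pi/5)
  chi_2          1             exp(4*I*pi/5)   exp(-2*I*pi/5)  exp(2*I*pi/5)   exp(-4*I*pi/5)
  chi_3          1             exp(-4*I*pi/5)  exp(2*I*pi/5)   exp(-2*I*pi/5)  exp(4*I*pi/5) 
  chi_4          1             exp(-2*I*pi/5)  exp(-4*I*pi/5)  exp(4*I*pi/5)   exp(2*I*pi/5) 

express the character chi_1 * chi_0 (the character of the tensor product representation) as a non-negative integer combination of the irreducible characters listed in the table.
chi_1 tensor chi_0 = chi_1 (all other irreducibles have multiplicity 0).

Derivation: The character of a tensor product is the pointwise product (chi_1 * chi_0)(C) = chi_1(C) * chi_0(C):
  {0}: (1)*(1), {1}: (exp(2*I*pi/5))*(1), {2}: (exp(4*I*pi/5))*(1), {3}: (exp(-4*I*pi/5))*(1), {4}: (exp(-2*I*pi/5))*(1)
so (chi_1 * chi_0) takes values
  {0} -> 1, {1} -> exp(2*I*pi/5), {2} -> exp(4*I*pi/5), {3} -> exp(-4*I*pi/5), {4} -> exp(-2*I*pi/5).
Now take the inner product of this character with each irreducible chi from the table, <chi_1*chi_0, chi> = (1/5) sum_C |C| (chi_1*chi_0)(C) conj(chi(C)):
  <chi_1*chi_0, chi_0> = (1/5)[1*(1)*conj(1) + 1*(exp(2*I*pi/5))*conj(1) + 1*(exp(4*I*pi/5))*conj(1) + 1*(exp(-4*I*pi/5))*conj(1) + 1*(exp(-2*I*pi/5))*conj(1)]
      = (1/5)[(1) + (exp(2*I*pi/5)) + (exp(4*I*pi/5)) + (exp(-4*I*pi/5)) + (exp(-2*I*pi/5))] = 0/5 = 0
  <chi_1*chi_0, chi_1> = (1/5)[1*(1)*conj(1) + 1*(exp(2*I*pi/5))*conj(exp(2*I*pi/5)) + 1*(exp(4*I*pi/5))*conj(exp(4*I*pi/5)) + 1*(exp(-4*I*pi/5))*conj(exp(-4*I*pi/5)) + 1*(exp(-2*I*pi/5))*conj(exp(-2*I*pi/5))]
      = (1/5)[(1) + (1) + (1) + (1) + (1)] = 5/5 = 1
  <chi_1*chi_0, chi_2> = (1/5)[1*(1)*conj(1) + 1*(exp(2*I*pi/5))*conj(exp(4*I*pi/5)) + 1*(exp(4*I*pi/5))*conj(exp(-2*I*pi/5)) + 1*(exp(-4*I*pi/5))*conj(exp(2*I*pi/5)) + 1*(exp(-2*I*pi/5))*conj(exp(-4*I*pi/5))]
      = (1/5)[(1) + (exp(-2*I*pi/5)) + (exp(-4*I*pi/5)) + (exp(4*I*pi/5)) + (exp(2*I*pi/5))] = 0/5 = 0
  <chi_1*chi_0, chi_3> = (1/5)[1*(1)*conj(1) + 1*(exp(2*I*pi/5))*conj(exp(-4*I*pi/5)) + 1*(exp(4*I*pi/5))*conj(exp(2*I*pi/5)) + 1*(exp(-4*I*pi/5))*conj(exp(-2*I*pi/5)) + 1*(exp(-2*I*pi/5))*conj(exp(4*I*pi/5))]
      = (1/5)[(1) + (exp(-4*I*pi/5)) + (exp(2*I*pi/5)) + (exp(-2*I*pi/5)) + (exp(4*I*pi/5))] = 0/5 = 0
  <chi_1*chi_0, chi_4> = (1/5)[1*(1)*conj(1) + 1*(exp(2*I*pi/5))*conj(exp(-2*I*pi/5)) + 1*(exp(4*I*pi/5))*conj(exp(-4*I*pi/5)) + 1*(exp(-4*I*pi/5))*conj(exp(4*I*pi/5)) + 1*(exp(-2*I*pi/5))*conj(exp(2*I*pi/5))]
      = (1/5)[(1) + (exp(4*I*pi/5)) + (exp(-2*I*pi/5)) + (exp(2*I*pi/5)) + (exp(-4*I*pi/5))] = 0/5 = 0
(Exp terms are combined using exp(i*s)*conj(exp(i*t)) = exp(i*(s-t)), and sums of them are collapsed using the identity that for every m > 1 the m distinct m-th roots of unity sum to 0, e.g. 1 + exp(2*I*pi/3) + exp(-2*I*pi/3) = 0.)
Hence the multiplicities are chi_1: 1. Dimension check: dim(chi_1)*dim(chi_0) = 1*1 = 1 and sum (mult * dim) = 1*1 = 1.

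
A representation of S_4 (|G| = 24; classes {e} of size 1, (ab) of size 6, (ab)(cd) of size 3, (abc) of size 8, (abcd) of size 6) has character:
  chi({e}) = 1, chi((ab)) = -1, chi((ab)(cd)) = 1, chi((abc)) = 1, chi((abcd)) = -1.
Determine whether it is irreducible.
Irreducible: <chi, chi> = 1.

Argument: <chi, chi> = (1/|G|) sum_C |C| * |chi(C)|^2 = (1/24)[1*|1|^2 + 6*|-1|^2 + 3*|1|^2 + 8*|1|^2 + 6*|-1|^2]
  = (1/24)[(1) + (6) + (3) + (8) + (6)] = 24/24 = 1.
A character is irreducible iff <chi, chi> = 1, so this representation is irreducible.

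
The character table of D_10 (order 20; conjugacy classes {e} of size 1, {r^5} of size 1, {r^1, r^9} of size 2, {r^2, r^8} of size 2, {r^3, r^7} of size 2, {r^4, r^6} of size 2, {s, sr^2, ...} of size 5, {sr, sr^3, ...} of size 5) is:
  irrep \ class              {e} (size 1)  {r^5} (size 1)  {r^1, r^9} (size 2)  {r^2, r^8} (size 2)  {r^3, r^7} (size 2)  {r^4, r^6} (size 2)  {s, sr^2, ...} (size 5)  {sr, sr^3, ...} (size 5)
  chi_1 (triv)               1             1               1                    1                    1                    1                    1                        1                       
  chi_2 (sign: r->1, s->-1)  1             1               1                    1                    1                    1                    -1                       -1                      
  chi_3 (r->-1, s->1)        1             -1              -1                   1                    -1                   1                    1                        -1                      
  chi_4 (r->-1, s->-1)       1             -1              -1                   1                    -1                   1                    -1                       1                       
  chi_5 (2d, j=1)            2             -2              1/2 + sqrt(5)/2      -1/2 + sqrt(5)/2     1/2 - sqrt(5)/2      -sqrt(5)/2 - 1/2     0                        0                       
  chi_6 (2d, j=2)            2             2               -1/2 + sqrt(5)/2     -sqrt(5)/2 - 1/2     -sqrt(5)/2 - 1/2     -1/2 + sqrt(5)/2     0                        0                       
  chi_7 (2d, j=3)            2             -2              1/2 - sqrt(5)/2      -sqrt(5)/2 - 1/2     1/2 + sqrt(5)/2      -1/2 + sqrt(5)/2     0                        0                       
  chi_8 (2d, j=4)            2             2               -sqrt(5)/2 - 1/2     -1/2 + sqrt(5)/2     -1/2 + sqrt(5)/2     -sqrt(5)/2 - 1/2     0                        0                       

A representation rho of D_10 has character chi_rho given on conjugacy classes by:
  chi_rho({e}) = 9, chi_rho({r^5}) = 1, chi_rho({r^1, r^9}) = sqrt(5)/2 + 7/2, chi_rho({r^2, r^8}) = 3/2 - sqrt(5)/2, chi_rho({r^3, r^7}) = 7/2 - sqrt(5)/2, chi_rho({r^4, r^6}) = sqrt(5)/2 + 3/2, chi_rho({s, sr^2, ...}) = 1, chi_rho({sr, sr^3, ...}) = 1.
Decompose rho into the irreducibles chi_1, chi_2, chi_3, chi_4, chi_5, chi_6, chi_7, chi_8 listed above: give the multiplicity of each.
Multiplicities: chi_1: 2, chi_2: 1, chi_3: 0, chi_4: 0, chi_5: 1, chi_6: 1, chi_7: 1, chi_8: 0.

Details: Use <chi_rho, chi> = (1/|G|) sum_C |C| * chi_rho(C) * conj(chi(C)) with |G| = 20 for each irreducible chi in the table:
  <chi_rho, chi_1> = (1/20)[1*(9)*conj(1) + 1*(1)*conj(1) + 2*(sqrt(5)/2 + 7/2)*conj(1) + 2*(3/2 - sqrt(5)/2)*conj(1) + 2*(7/2 - sqrt(5)/2)*conj(1) + 2*(sqrt(5)/2 + 3/2)*conj(1) + 5*(1)*conj(1) + 5*(1)*conj(1)]
      = (1/20)[(9) + (1) + (sqrt(5) + 7) + (3 - sqrt(5)) + (7 - sqrt(5)) + (sqrt(5) + 3) + (5) + (5)] = 40/20 = 2
  <chi_rho, chi_2> = (1/20)[1*(9)*conj(1) + 1*(1)*conj(1) + 2*(sqrt(5)/2 + 7/2)*conj(1) + 2*(3/2 - sqrt(5)/2)*conj(1) + 2*(7/2 - sqrt(5)/2)*conj(1) + 2*(sqrt(5)/2 + 3/2)*conj(1) + 5*(1)*conj(-1) + 5*(1)*conj(-1)]
      = (1/20)[(9) + (1) + (sqrt(5) + 7) + (3 - sqrt(5)) + (7 - sqrt(5)) + (sqrt(5) + 3) + (-5) + (-5)] = 20/20 = 1
  <chi_rho, chi_3> = (1/20)[1*(9)*conj(1) + 1*(1)*conj(-1) + 2*(sqrt(5)/2 + 7/2)*conj(-1) + 2*(3/2 - sqrt(5)/2)*conj(1) + 2*(7/2 - sqrt(5)/2)*conj(-1) + 2*(sqrt(5)/2 + 3/2)*conj(1) + 5*(1)*conj(1) + 5*(1)*conj(-1)]
      = (1/20)[(9) + (-1) + (-7 - sqrt(5)) + (3 - sqrt(5)) + (-7 + sqrt(5)) + (sqrt(5) + 3) + (5) + (-5)] = 0/20 = 0
  <chi_rho, chi_4> = (1/20)[1*(9)*conj(1) + 1*(1)*conj(-1) + 2*(sqrt(5)/2 + 7/2)*conj(-1) + 2*(3/2 - sqrt(5)/2)*conj(1) + 2*(7/2 - sqrt(5)/2)*conj(-1) + 2*(sqrt(5)/2 + 3/2)*conj(1) + 5*(1)*conj(-1) + 5*(1)*conj(1)]
      = (1/20)[(9) + (-1) + (-7 - sqrt(5)) + (3 - sqrt(5)) + (-7 + sqrt(5)) + (sqrt(5) + 3) + (-5) + (5)] = 0/20 = 0
  <chi_rho, chi_5> = (1/20)[1*(9)*conj(2) + 1*(1)*conj(-2) + 2*(sqrt(5)/2 + 7/2)*conj(1/2 + sqrt(5)/2) + 2*(3/2 - sqrt(5)/2)*conj(-1/2 + sqrt(5)/2) + 2*(7/2 - sqrt(5)/2)*conj(1/2 - sqrt(5)/2) + 2*(sqrt(5)/2 + 3/2)*conj(-sqrt(5)/2 - 1/2) + 5*(1)*conj(0) + 5*(1)*conj(0)]
      = (1/20)[(18) + (-2) + (6 + 4*sqrt(5)) + (-4 + 2*sqrt(5)) + (6 - 4*sqrt(5)) + (-2*sqrt(5) - 4) + (0) + (0)] = 20/20 = 1
  <chi_rho, chi_6> = (1/20)[1*(9)*conj(2) + 1*(1)*conj(2) + 2*(sqrt(5)/2 + 7/2)*conj(-1/2 + sqrt(5)/2) + 2*(3/2 - sqrt(5)/2)*conj(-sqrt(5)/2 - 1/2) + 2*(7/2 - sqrt(5)/2)*conj(-sqrt(5)/2 - 1/2) + 2*(sqrt(5)/2 + 3/2)*conj(-1/2 + sqrt(5)/2) + 5*(1)*conj(0) + 5*(1)*conj(0)]
      = (1/20)[(18) + (2) + (-1 + 3*sqrt(5)) + (1 - sqrt(5)) + (-3*sqrt(5) - 1) + (1 + sqrt(5)) + (0) + (0)] = 20/20 = 1
  <chi_rho, chi_7> = (1/20)[1*(9)*conj(2) + 1*(1)*conj(-2) + 2*(sqrt(5)/2 + 7/2)*conj(1/2 - sqrt(5)/2) + 2*(3/2 - sqrt(5)/2)*conj(-sqrt(5)/2 - 1/2) + 2*(7/2 - sqrt(5)/2)*conj(1/2 + sqrt(5)/2) + 2*(sqrt(5)/2 + 3/2)*conj(-1/2 + sqrt(5)/2) + 5*(1)*conj(0) + 5*(1)*conj(0)]
      = (1/20)[(18) + (-2) + (1 - 3*sqrt(5)) + (1 - sqrt(5)) + (1 + 3*sqrt(5)) + (1 + sqrt(5)) + (0) + (0)] = 20/20 = 1
  <chi_rho, chi_8> = (1/20)[1*(9)*conj(2) + 1*(1)*conj(2) + 2*(sqrt(5)/2 + 7/2)*conj(-sqrt(5)/2 - 1/2) + 2*(3/2 - sqrt(5)/2)*conj(-1/2 + sqrt(5)/2) + 2*(7/2 - sqrt(5)/2)*conj(-1/2 + sqrt(5)/2) + 2*(sqrt(5)/2 + 3/2)*conj(-sqrt(5)/2 - 1/2) + 5*(1)*conj(0) + 5*(1)*conj(0)]
      = (1/20)[(18) + (2) + (-4*sqrt(5) - 6) + (-4 + 2*sqrt(5)) + (-6 + 4*sqrt(5)) + (-2*sqrt(5) - 4) + (0) + (0)] = 0/20 = 0
Dimension check: dim(rho) = sum (mult * dim) = 2*1 + 1*1 + 0*1 + 0*1 + 1*2 + 1*2 + 1*2 + 0*2 = 9 = chi_rho(e) = 9.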